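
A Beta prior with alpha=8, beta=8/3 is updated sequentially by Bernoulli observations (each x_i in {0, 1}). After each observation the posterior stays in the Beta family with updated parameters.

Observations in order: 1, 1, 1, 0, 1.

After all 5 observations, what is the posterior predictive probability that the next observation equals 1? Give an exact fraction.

obs 1: x=1 → posterior Beta(9, 8/3)
obs 2: x=1 → posterior Beta(10, 8/3)
obs 3: x=1 → posterior Beta(11, 8/3)
obs 4: x=0 → posterior Beta(11, 11/3)
obs 5: x=1 → posterior Beta(12, 11/3)

36/47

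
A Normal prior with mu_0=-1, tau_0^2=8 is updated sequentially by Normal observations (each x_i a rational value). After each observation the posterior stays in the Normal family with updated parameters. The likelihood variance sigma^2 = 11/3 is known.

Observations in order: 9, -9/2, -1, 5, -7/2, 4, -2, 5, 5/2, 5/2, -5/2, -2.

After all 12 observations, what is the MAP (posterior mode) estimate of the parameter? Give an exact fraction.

obs 1: x=9 → posterior Normal(41/7, 88/35)
obs 2: x=-9/2 → posterior Normal(97/59, 88/59)
obs 3: x=-1 → posterior Normal(73/83, 88/83)
obs 4: x=5 → posterior Normal(193/107, 88/107)
obs 5: x=-7/2 → posterior Normal(109/131, 88/131)
obs 6: x=4 → posterior Normal(41/31, 88/155)
obs 7: x=-2 → posterior Normal(157/179, 88/179)
obs 8: x=5 → posterior Normal(277/203, 88/203)
obs 9: x=5/2 → posterior Normal(337/227, 88/227)
obs 10: x=5/2 → posterior Normal(397/251, 88/251)
obs 11: x=-5/2 → posterior Normal(337/275, 8/25)
obs 12: x=-2 → posterior Normal(289/299, 88/299)

289/299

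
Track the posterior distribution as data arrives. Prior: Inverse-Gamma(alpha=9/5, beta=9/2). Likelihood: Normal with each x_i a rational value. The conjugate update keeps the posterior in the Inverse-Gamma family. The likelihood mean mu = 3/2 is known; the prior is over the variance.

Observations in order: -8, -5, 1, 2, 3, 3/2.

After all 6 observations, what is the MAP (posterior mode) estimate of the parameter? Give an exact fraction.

2885/232

obs 1: x=-8 → posterior Inverse-Gamma(23/10, 397/8)
obs 2: x=-5 → posterior Inverse-Gamma(14/5, 283/4)
obs 3: x=1 → posterior Inverse-Gamma(33/10, 567/8)
obs 4: x=2 → posterior Inverse-Gamma(19/5, 71)
obs 5: x=3 → posterior Inverse-Gamma(43/10, 577/8)
obs 6: x=3/2 → posterior Inverse-Gamma(24/5, 577/8)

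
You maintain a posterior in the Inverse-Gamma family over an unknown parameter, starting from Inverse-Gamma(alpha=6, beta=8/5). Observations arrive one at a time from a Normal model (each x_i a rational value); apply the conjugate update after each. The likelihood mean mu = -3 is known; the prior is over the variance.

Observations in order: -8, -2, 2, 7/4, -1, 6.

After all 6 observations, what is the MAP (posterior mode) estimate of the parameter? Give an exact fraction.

12941/1600

obs 1: x=-8 → posterior Inverse-Gamma(13/2, 141/10)
obs 2: x=-2 → posterior Inverse-Gamma(7, 73/5)
obs 3: x=2 → posterior Inverse-Gamma(15/2, 271/10)
obs 4: x=7/4 → posterior Inverse-Gamma(8, 6141/160)
obs 5: x=-1 → posterior Inverse-Gamma(17/2, 6461/160)
obs 6: x=6 → posterior Inverse-Gamma(9, 12941/160)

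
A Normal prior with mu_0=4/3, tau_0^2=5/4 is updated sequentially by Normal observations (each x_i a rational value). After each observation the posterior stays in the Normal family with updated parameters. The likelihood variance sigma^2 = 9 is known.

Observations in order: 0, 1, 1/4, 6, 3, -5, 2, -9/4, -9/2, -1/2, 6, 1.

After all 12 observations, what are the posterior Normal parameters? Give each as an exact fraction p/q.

mu_0=83/96, tau_0^2=15/32

obs 1: x=0 → posterior Normal(48/41, 45/41)
obs 2: x=1 → posterior Normal(53/46, 45/46)
obs 3: x=1/4 → posterior Normal(217/204, 15/17)
obs 4: x=6 → posterior Normal(337/224, 45/56)
obs 5: x=3 → posterior Normal(397/244, 45/61)
obs 6: x=-5 → posterior Normal(9/8, 15/22)
obs 7: x=2 → posterior Normal(337/284, 45/71)
obs 8: x=-9/4 → posterior Normal(73/76, 45/76)
obs 9: x=-9/2 → posterior Normal(101/162, 5/9)
obs 10: x=-1/2 → posterior Normal(24/43, 45/86)
obs 11: x=6 → posterior Normal(6/7, 45/91)
obs 12: x=1 → posterior Normal(83/96, 15/32)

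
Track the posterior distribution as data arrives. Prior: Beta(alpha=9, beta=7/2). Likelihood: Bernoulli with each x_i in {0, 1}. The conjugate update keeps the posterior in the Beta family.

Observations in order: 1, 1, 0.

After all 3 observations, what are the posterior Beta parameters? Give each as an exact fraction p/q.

obs 1: x=1 → posterior Beta(10, 7/2)
obs 2: x=1 → posterior Beta(11, 7/2)
obs 3: x=0 → posterior Beta(11, 9/2)

alpha=11, beta=9/2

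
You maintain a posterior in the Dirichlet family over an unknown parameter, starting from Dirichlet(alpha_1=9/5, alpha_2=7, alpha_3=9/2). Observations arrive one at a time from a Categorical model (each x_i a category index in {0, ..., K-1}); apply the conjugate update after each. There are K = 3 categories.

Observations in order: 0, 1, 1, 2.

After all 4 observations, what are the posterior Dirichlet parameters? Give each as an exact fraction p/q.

alpha_1=14/5, alpha_2=9, alpha_3=11/2

obs 1: x=0 → posterior Dirichlet(14/5, 7, 9/2)
obs 2: x=1 → posterior Dirichlet(14/5, 8, 9/2)
obs 3: x=1 → posterior Dirichlet(14/5, 9, 9/2)
obs 4: x=2 → posterior Dirichlet(14/5, 9, 11/2)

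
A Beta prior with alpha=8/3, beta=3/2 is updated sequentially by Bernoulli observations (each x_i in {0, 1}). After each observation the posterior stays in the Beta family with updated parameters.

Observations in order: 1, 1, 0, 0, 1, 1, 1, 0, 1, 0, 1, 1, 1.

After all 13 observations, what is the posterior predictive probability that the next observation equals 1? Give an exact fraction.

70/103

obs 1: x=1 → posterior Beta(11/3, 3/2)
obs 2: x=1 → posterior Beta(14/3, 3/2)
obs 3: x=0 → posterior Beta(14/3, 5/2)
obs 4: x=0 → posterior Beta(14/3, 7/2)
obs 5: x=1 → posterior Beta(17/3, 7/2)
obs 6: x=1 → posterior Beta(20/3, 7/2)
obs 7: x=1 → posterior Beta(23/3, 7/2)
obs 8: x=0 → posterior Beta(23/3, 9/2)
obs 9: x=1 → posterior Beta(26/3, 9/2)
obs 10: x=0 → posterior Beta(26/3, 11/2)
obs 11: x=1 → posterior Beta(29/3, 11/2)
obs 12: x=1 → posterior Beta(32/3, 11/2)
obs 13: x=1 → posterior Beta(35/3, 11/2)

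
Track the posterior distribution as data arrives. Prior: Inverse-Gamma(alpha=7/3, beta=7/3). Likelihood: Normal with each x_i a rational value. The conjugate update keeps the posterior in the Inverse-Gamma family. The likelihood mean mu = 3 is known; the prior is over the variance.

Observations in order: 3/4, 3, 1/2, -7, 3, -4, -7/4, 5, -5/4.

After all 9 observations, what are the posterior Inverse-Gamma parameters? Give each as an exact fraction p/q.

obs 1: x=3/4 → posterior Inverse-Gamma(17/6, 467/96)
obs 2: x=3 → posterior Inverse-Gamma(10/3, 467/96)
obs 3: x=1/2 → posterior Inverse-Gamma(23/6, 767/96)
obs 4: x=-7 → posterior Inverse-Gamma(13/3, 5567/96)
obs 5: x=3 → posterior Inverse-Gamma(29/6, 5567/96)
obs 6: x=-4 → posterior Inverse-Gamma(16/3, 7919/96)
obs 7: x=-7/4 → posterior Inverse-Gamma(35/6, 4501/48)
obs 8: x=5 → posterior Inverse-Gamma(19/3, 4597/48)
obs 9: x=-5/4 → posterior Inverse-Gamma(41/6, 10061/96)

alpha=41/6, beta=10061/96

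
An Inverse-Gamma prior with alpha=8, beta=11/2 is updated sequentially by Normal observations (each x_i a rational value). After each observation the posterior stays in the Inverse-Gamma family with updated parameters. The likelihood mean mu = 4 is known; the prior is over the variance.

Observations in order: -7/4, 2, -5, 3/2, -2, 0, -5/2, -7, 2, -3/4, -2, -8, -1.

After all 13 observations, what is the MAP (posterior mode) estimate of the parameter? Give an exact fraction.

obs 1: x=-7/4 → posterior Inverse-Gamma(17/2, 705/32)
obs 2: x=2 → posterior Inverse-Gamma(9, 769/32)
obs 3: x=-5 → posterior Inverse-Gamma(19/2, 2065/32)
obs 4: x=3/2 → posterior Inverse-Gamma(10, 2165/32)
obs 5: x=-2 → posterior Inverse-Gamma(21/2, 2741/32)
obs 6: x=0 → posterior Inverse-Gamma(11, 2997/32)
obs 7: x=-5/2 → posterior Inverse-Gamma(23/2, 3673/32)
obs 8: x=-7 → posterior Inverse-Gamma(12, 5609/32)
obs 9: x=2 → posterior Inverse-Gamma(25/2, 5673/32)
obs 10: x=-3/4 → posterior Inverse-Gamma(13, 3017/16)
obs 11: x=-2 → posterior Inverse-Gamma(27/2, 3305/16)
obs 12: x=-8 → posterior Inverse-Gamma(14, 4457/16)
obs 13: x=-1 → posterior Inverse-Gamma(29/2, 4657/16)

4657/248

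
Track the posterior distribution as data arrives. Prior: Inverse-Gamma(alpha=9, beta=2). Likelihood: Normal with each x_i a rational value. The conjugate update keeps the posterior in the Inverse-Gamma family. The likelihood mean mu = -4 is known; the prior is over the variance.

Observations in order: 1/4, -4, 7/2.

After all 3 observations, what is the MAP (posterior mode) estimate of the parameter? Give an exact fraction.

obs 1: x=1/4 → posterior Inverse-Gamma(19/2, 353/32)
obs 2: x=-4 → posterior Inverse-Gamma(10, 353/32)
obs 3: x=7/2 → posterior Inverse-Gamma(21/2, 1253/32)

1253/368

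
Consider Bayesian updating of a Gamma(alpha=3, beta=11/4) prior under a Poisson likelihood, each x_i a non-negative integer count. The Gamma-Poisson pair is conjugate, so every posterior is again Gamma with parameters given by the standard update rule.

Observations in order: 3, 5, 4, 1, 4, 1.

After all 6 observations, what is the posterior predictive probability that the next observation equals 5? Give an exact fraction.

4830003541462382697250976562500000000000/77724605779030132647467635994070771372987

obs 1: x=3 → posterior Gamma(6, 15/4)
obs 2: x=5 → posterior Gamma(11, 19/4)
obs 3: x=4 → posterior Gamma(15, 23/4)
obs 4: x=1 → posterior Gamma(16, 27/4)
obs 5: x=4 → posterior Gamma(20, 31/4)
obs 6: x=1 → posterior Gamma(21, 35/4)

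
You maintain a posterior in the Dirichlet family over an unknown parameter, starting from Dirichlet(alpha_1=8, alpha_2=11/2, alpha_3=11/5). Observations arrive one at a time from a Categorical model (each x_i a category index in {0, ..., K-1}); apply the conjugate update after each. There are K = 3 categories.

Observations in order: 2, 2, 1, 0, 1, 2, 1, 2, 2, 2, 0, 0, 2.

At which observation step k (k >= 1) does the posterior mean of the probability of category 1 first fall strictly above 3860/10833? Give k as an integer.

obs 1: x=2 → posterior Dirichlet(8, 11/2, 16/5)
obs 2: x=2 → posterior Dirichlet(8, 11/2, 21/5)
obs 3: x=1 → posterior Dirichlet(8, 13/2, 21/5)
obs 4: x=0 → posterior Dirichlet(9, 13/2, 21/5)
obs 5: x=1 → posterior Dirichlet(9, 15/2, 21/5)
obs 6: x=2 → posterior Dirichlet(9, 15/2, 26/5)
obs 7: x=1 → posterior Dirichlet(9, 17/2, 26/5)
obs 8: x=2 → posterior Dirichlet(9, 17/2, 31/5)
obs 9: x=2 → posterior Dirichlet(9, 17/2, 36/5)
obs 10: x=2 → posterior Dirichlet(9, 17/2, 41/5)
obs 11: x=0 → posterior Dirichlet(10, 17/2, 41/5)
obs 12: x=0 → posterior Dirichlet(11, 17/2, 41/5)
obs 13: x=2 → posterior Dirichlet(11, 17/2, 46/5)

k = 5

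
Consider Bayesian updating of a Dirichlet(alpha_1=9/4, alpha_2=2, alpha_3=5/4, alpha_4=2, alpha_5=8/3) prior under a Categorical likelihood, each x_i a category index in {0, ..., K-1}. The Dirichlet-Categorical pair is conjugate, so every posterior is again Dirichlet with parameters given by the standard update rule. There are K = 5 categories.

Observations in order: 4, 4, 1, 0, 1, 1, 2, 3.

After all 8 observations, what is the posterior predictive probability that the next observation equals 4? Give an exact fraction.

28/109

obs 1: x=4 → posterior Dirichlet(9/4, 2, 5/4, 2, 11/3)
obs 2: x=4 → posterior Dirichlet(9/4, 2, 5/4, 2, 14/3)
obs 3: x=1 → posterior Dirichlet(9/4, 3, 5/4, 2, 14/3)
obs 4: x=0 → posterior Dirichlet(13/4, 3, 5/4, 2, 14/3)
obs 5: x=1 → posterior Dirichlet(13/4, 4, 5/4, 2, 14/3)
obs 6: x=1 → posterior Dirichlet(13/4, 5, 5/4, 2, 14/3)
obs 7: x=2 → posterior Dirichlet(13/4, 5, 9/4, 2, 14/3)
obs 8: x=3 → posterior Dirichlet(13/4, 5, 9/4, 3, 14/3)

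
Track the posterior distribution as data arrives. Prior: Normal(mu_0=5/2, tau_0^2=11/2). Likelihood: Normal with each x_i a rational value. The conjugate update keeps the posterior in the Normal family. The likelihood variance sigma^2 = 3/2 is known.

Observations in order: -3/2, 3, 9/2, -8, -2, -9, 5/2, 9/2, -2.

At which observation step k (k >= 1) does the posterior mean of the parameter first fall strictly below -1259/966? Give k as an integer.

obs 1: x=-3/2 → posterior Normal(-9/14, 33/28)
obs 2: x=3 → posterior Normal(24/25, 33/50)
obs 3: x=9/2 → posterior Normal(49/24, 11/24)
obs 4: x=-8 → posterior Normal(-29/94, 33/94)
obs 5: x=-2 → posterior Normal(-73/116, 33/116)
obs 6: x=-9 → posterior Normal(-271/138, 11/46)
obs 7: x=5/2 → posterior Normal(-27/20, 33/160)
obs 8: x=9/2 → posterior Normal(-9/14, 33/182)
obs 9: x=-2 → posterior Normal(-161/204, 11/68)

k = 6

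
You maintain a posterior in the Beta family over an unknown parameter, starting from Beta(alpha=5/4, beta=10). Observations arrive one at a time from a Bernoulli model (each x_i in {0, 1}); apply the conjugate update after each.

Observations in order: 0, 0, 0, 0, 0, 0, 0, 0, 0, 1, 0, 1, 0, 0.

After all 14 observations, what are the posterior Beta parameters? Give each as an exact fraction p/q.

obs 1: x=0 → posterior Beta(5/4, 11)
obs 2: x=0 → posterior Beta(5/4, 12)
obs 3: x=0 → posterior Beta(5/4, 13)
obs 4: x=0 → posterior Beta(5/4, 14)
obs 5: x=0 → posterior Beta(5/4, 15)
obs 6: x=0 → posterior Beta(5/4, 16)
obs 7: x=0 → posterior Beta(5/4, 17)
obs 8: x=0 → posterior Beta(5/4, 18)
obs 9: x=0 → posterior Beta(5/4, 19)
obs 10: x=1 → posterior Beta(9/4, 19)
obs 11: x=0 → posterior Beta(9/4, 20)
obs 12: x=1 → posterior Beta(13/4, 20)
obs 13: x=0 → posterior Beta(13/4, 21)
obs 14: x=0 → posterior Beta(13/4, 22)

alpha=13/4, beta=22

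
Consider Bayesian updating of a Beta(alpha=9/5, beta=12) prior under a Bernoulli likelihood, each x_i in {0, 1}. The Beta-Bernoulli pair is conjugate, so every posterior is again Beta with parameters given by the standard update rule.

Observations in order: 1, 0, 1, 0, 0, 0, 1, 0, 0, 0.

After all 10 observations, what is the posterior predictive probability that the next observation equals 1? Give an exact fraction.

24/119

obs 1: x=1 → posterior Beta(14/5, 12)
obs 2: x=0 → posterior Beta(14/5, 13)
obs 3: x=1 → posterior Beta(19/5, 13)
obs 4: x=0 → posterior Beta(19/5, 14)
obs 5: x=0 → posterior Beta(19/5, 15)
obs 6: x=0 → posterior Beta(19/5, 16)
obs 7: x=1 → posterior Beta(24/5, 16)
obs 8: x=0 → posterior Beta(24/5, 17)
obs 9: x=0 → posterior Beta(24/5, 18)
obs 10: x=0 → posterior Beta(24/5, 19)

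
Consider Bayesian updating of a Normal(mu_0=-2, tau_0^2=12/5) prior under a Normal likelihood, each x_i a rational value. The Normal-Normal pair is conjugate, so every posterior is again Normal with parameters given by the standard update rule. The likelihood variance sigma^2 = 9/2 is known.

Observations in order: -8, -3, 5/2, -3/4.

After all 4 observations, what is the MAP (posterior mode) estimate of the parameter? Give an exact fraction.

-104/47

obs 1: x=-8 → posterior Normal(-94/23, 36/23)
obs 2: x=-3 → posterior Normal(-118/31, 36/31)
obs 3: x=5/2 → posterior Normal(-98/39, 12/13)
obs 4: x=-3/4 → posterior Normal(-104/47, 36/47)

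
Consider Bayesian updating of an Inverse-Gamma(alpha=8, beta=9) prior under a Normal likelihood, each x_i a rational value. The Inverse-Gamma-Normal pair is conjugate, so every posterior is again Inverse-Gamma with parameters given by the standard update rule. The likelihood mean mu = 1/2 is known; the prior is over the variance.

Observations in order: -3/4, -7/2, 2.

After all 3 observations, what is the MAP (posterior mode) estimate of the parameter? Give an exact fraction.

605/336

obs 1: x=-3/4 → posterior Inverse-Gamma(17/2, 313/32)
obs 2: x=-7/2 → posterior Inverse-Gamma(9, 569/32)
obs 3: x=2 → posterior Inverse-Gamma(19/2, 605/32)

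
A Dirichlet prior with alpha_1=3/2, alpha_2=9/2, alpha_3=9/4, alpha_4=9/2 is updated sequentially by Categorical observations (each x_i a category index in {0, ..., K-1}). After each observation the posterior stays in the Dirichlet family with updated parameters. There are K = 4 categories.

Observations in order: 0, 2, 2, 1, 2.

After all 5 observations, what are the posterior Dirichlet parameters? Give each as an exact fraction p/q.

obs 1: x=0 → posterior Dirichlet(5/2, 9/2, 9/4, 9/2)
obs 2: x=2 → posterior Dirichlet(5/2, 9/2, 13/4, 9/2)
obs 3: x=2 → posterior Dirichlet(5/2, 9/2, 17/4, 9/2)
obs 4: x=1 → posterior Dirichlet(5/2, 11/2, 17/4, 9/2)
obs 5: x=2 → posterior Dirichlet(5/2, 11/2, 21/4, 9/2)

alpha_1=5/2, alpha_2=11/2, alpha_3=21/4, alpha_4=9/2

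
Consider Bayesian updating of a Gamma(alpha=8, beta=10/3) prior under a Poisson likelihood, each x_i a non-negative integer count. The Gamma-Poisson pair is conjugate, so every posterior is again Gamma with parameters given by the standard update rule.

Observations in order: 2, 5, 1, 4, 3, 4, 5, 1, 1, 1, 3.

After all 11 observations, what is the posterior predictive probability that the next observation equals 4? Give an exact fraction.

483879413100142726261624070192205063454826390343397211271542493051315/3426091322929167168885683482723269407872257219845248426794440833630208

obs 1: x=2 → posterior Gamma(10, 13/3)
obs 2: x=5 → posterior Gamma(15, 16/3)
obs 3: x=1 → posterior Gamma(16, 19/3)
obs 4: x=4 → posterior Gamma(20, 22/3)
obs 5: x=3 → posterior Gamma(23, 25/3)
obs 6: x=4 → posterior Gamma(27, 28/3)
obs 7: x=5 → posterior Gamma(32, 31/3)
obs 8: x=1 → posterior Gamma(33, 34/3)
obs 9: x=1 → posterior Gamma(34, 37/3)
obs 10: x=1 → posterior Gamma(35, 40/3)
obs 11: x=3 → posterior Gamma(38, 43/3)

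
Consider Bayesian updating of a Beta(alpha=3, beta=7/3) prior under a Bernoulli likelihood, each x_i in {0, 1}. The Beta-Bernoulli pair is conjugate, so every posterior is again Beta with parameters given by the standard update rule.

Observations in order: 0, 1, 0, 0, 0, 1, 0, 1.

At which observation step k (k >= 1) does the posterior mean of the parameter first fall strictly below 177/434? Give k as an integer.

obs 1: x=0 → posterior Beta(3, 10/3)
obs 2: x=1 → posterior Beta(4, 10/3)
obs 3: x=0 → posterior Beta(4, 13/3)
obs 4: x=0 → posterior Beta(4, 16/3)
obs 5: x=0 → posterior Beta(4, 19/3)
obs 6: x=1 → posterior Beta(5, 19/3)
obs 7: x=0 → posterior Beta(5, 22/3)
obs 8: x=1 → posterior Beta(6, 22/3)

k = 5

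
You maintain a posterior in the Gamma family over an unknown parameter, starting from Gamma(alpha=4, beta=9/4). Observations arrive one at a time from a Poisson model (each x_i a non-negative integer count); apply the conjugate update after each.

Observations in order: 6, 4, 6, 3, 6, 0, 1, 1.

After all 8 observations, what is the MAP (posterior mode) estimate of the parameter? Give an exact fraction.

120/41

obs 1: x=6 → posterior Gamma(10, 13/4)
obs 2: x=4 → posterior Gamma(14, 17/4)
obs 3: x=6 → posterior Gamma(20, 21/4)
obs 4: x=3 → posterior Gamma(23, 25/4)
obs 5: x=6 → posterior Gamma(29, 29/4)
obs 6: x=0 → posterior Gamma(29, 33/4)
obs 7: x=1 → posterior Gamma(30, 37/4)
obs 8: x=1 → posterior Gamma(31, 41/4)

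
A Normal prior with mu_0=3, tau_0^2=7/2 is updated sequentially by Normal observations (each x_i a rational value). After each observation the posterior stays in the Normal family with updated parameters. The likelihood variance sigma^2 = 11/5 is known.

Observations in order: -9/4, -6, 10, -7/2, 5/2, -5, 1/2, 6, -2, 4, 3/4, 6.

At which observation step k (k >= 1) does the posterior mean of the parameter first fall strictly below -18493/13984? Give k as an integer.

k = 2

obs 1: x=-9/4 → posterior Normal(-17/76, 77/57)
obs 2: x=-6 → posterior Normal(-891/368, 77/92)
obs 3: x=10 → posterior Normal(509/508, 77/127)
obs 4: x=-7/2 → posterior Normal(19/648, 77/162)
obs 5: x=5/2 → posterior Normal(369/788, 77/197)
obs 6: x=-5 → posterior Normal(-331/928, 77/232)
obs 7: x=1/2 → posterior Normal(-87/356, 77/267)
obs 8: x=6 → posterior Normal(579/1208, 77/302)
obs 9: x=-2 → posterior Normal(299/1348, 77/337)
obs 10: x=4 → posterior Normal(859/1488, 77/372)
obs 11: x=3/4 → posterior Normal(241/407, 7/37)
obs 12: x=6 → posterior Normal(451/442, 77/442)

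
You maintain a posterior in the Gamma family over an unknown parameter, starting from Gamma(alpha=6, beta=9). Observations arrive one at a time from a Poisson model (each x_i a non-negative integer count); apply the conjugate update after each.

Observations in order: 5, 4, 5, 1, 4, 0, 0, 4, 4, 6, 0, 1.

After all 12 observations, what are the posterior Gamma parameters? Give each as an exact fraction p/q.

alpha=40, beta=21

obs 1: x=5 → posterior Gamma(11, 10)
obs 2: x=4 → posterior Gamma(15, 11)
obs 3: x=5 → posterior Gamma(20, 12)
obs 4: x=1 → posterior Gamma(21, 13)
obs 5: x=4 → posterior Gamma(25, 14)
obs 6: x=0 → posterior Gamma(25, 15)
obs 7: x=0 → posterior Gamma(25, 16)
obs 8: x=4 → posterior Gamma(29, 17)
obs 9: x=4 → posterior Gamma(33, 18)
obs 10: x=6 → posterior Gamma(39, 19)
obs 11: x=0 → posterior Gamma(39, 20)
obs 12: x=1 → posterior Gamma(40, 21)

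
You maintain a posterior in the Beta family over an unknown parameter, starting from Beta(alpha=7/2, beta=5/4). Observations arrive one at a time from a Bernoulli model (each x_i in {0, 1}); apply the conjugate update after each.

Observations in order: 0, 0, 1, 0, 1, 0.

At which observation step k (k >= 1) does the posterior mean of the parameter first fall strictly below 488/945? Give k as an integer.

obs 1: x=0 → posterior Beta(7/2, 9/4)
obs 2: x=0 → posterior Beta(7/2, 13/4)
obs 3: x=1 → posterior Beta(9/2, 13/4)
obs 4: x=0 → posterior Beta(9/2, 17/4)
obs 5: x=1 → posterior Beta(11/2, 17/4)
obs 6: x=0 → posterior Beta(11/2, 21/4)

k = 4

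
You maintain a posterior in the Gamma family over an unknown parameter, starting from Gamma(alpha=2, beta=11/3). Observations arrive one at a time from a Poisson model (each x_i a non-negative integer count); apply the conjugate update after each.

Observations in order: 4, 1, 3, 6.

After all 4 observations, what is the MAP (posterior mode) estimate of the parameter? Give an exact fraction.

obs 1: x=4 → posterior Gamma(6, 14/3)
obs 2: x=1 → posterior Gamma(7, 17/3)
obs 3: x=3 → posterior Gamma(10, 20/3)
obs 4: x=6 → posterior Gamma(16, 23/3)

45/23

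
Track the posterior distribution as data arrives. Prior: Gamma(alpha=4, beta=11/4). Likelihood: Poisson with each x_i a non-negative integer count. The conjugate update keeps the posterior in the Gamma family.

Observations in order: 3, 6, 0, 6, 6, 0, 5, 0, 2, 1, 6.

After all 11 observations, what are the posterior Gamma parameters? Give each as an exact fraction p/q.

alpha=39, beta=55/4

obs 1: x=3 → posterior Gamma(7, 15/4)
obs 2: x=6 → posterior Gamma(13, 19/4)
obs 3: x=0 → posterior Gamma(13, 23/4)
obs 4: x=6 → posterior Gamma(19, 27/4)
obs 5: x=6 → posterior Gamma(25, 31/4)
obs 6: x=0 → posterior Gamma(25, 35/4)
obs 7: x=5 → posterior Gamma(30, 39/4)
obs 8: x=0 → posterior Gamma(30, 43/4)
obs 9: x=2 → posterior Gamma(32, 47/4)
obs 10: x=1 → posterior Gamma(33, 51/4)
obs 11: x=6 → posterior Gamma(39, 55/4)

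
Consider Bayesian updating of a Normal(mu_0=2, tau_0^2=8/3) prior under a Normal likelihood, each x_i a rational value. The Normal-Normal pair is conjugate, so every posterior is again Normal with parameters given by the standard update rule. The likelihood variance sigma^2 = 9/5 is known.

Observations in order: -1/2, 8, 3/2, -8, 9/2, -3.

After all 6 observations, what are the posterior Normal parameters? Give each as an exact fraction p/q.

obs 1: x=-1/2 → posterior Normal(34/67, 72/67)
obs 2: x=8 → posterior Normal(354/107, 72/107)
obs 3: x=3/2 → posterior Normal(138/49, 24/49)
obs 4: x=-8 → posterior Normal(94/187, 72/187)
obs 5: x=9/2 → posterior Normal(274/227, 72/227)
obs 6: x=-3 → posterior Normal(154/267, 24/89)

mu_0=154/267, tau_0^2=24/89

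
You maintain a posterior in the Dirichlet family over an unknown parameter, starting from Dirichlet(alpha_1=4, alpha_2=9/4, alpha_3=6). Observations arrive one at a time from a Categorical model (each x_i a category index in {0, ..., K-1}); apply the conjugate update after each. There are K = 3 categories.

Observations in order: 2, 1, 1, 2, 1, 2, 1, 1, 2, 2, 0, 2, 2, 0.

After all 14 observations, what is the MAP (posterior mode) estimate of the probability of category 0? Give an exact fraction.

obs 1: x=2 → posterior Dirichlet(4, 9/4, 7)
obs 2: x=1 → posterior Dirichlet(4, 13/4, 7)
obs 3: x=1 → posterior Dirichlet(4, 17/4, 7)
obs 4: x=2 → posterior Dirichlet(4, 17/4, 8)
obs 5: x=1 → posterior Dirichlet(4, 21/4, 8)
obs 6: x=2 → posterior Dirichlet(4, 21/4, 9)
obs 7: x=1 → posterior Dirichlet(4, 25/4, 9)
obs 8: x=1 → posterior Dirichlet(4, 29/4, 9)
obs 9: x=2 → posterior Dirichlet(4, 29/4, 10)
obs 10: x=2 → posterior Dirichlet(4, 29/4, 11)
obs 11: x=0 → posterior Dirichlet(5, 29/4, 11)
obs 12: x=2 → posterior Dirichlet(5, 29/4, 12)
obs 13: x=2 → posterior Dirichlet(5, 29/4, 13)
obs 14: x=0 → posterior Dirichlet(6, 29/4, 13)

20/93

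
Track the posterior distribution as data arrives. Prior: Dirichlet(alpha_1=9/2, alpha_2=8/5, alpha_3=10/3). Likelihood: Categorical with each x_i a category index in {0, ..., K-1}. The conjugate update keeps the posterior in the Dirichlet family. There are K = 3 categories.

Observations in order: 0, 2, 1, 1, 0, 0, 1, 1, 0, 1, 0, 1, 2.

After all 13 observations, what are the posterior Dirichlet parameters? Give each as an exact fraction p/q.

alpha_1=19/2, alpha_2=38/5, alpha_3=16/3

obs 1: x=0 → posterior Dirichlet(11/2, 8/5, 10/3)
obs 2: x=2 → posterior Dirichlet(11/2, 8/5, 13/3)
obs 3: x=1 → posterior Dirichlet(11/2, 13/5, 13/3)
obs 4: x=1 → posterior Dirichlet(11/2, 18/5, 13/3)
obs 5: x=0 → posterior Dirichlet(13/2, 18/5, 13/3)
obs 6: x=0 → posterior Dirichlet(15/2, 18/5, 13/3)
obs 7: x=1 → posterior Dirichlet(15/2, 23/5, 13/3)
obs 8: x=1 → posterior Dirichlet(15/2, 28/5, 13/3)
obs 9: x=0 → posterior Dirichlet(17/2, 28/5, 13/3)
obs 10: x=1 → posterior Dirichlet(17/2, 33/5, 13/3)
obs 11: x=0 → posterior Dirichlet(19/2, 33/5, 13/3)
obs 12: x=1 → posterior Dirichlet(19/2, 38/5, 13/3)
obs 13: x=2 → posterior Dirichlet(19/2, 38/5, 16/3)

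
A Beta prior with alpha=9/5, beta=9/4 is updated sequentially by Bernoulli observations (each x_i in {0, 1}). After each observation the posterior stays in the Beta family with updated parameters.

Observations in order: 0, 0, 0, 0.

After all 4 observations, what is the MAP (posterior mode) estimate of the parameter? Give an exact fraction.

16/121

obs 1: x=0 → posterior Beta(9/5, 13/4)
obs 2: x=0 → posterior Beta(9/5, 17/4)
obs 3: x=0 → posterior Beta(9/5, 21/4)
obs 4: x=0 → posterior Beta(9/5, 25/4)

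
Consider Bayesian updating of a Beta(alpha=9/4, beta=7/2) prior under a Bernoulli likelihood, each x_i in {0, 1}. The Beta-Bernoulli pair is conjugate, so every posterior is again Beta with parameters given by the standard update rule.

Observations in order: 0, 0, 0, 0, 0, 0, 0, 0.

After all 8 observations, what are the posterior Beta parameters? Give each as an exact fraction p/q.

obs 1: x=0 → posterior Beta(9/4, 9/2)
obs 2: x=0 → posterior Beta(9/4, 11/2)
obs 3: x=0 → posterior Beta(9/4, 13/2)
obs 4: x=0 → posterior Beta(9/4, 15/2)
obs 5: x=0 → posterior Beta(9/4, 17/2)
obs 6: x=0 → posterior Beta(9/4, 19/2)
obs 7: x=0 → posterior Beta(9/4, 21/2)
obs 8: x=0 → posterior Beta(9/4, 23/2)

alpha=9/4, beta=23/2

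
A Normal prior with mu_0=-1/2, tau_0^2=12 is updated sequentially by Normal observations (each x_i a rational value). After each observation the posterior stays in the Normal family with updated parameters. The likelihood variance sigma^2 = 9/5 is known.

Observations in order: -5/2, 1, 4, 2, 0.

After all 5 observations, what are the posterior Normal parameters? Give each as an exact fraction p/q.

obs 1: x=-5/2 → posterior Normal(-103/46, 36/23)
obs 2: x=1 → posterior Normal(-63/86, 36/43)
obs 3: x=4 → posterior Normal(97/126, 4/7)
obs 4: x=2 → posterior Normal(177/166, 36/83)
obs 5: x=0 → posterior Normal(177/206, 36/103)

mu_0=177/206, tau_0^2=36/103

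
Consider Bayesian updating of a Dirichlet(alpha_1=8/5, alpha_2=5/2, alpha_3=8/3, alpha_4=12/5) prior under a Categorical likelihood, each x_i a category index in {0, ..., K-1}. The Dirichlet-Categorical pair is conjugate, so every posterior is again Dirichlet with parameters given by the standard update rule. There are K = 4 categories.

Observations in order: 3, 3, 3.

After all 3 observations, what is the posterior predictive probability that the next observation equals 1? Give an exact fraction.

15/73

obs 1: x=3 → posterior Dirichlet(8/5, 5/2, 8/3, 17/5)
obs 2: x=3 → posterior Dirichlet(8/5, 5/2, 8/3, 22/5)
obs 3: x=3 → posterior Dirichlet(8/5, 5/2, 8/3, 27/5)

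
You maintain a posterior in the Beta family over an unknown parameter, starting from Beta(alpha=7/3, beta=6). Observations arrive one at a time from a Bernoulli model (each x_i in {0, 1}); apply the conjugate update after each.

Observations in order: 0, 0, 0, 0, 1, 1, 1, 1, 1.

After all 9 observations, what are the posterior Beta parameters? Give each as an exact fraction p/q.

obs 1: x=0 → posterior Beta(7/3, 7)
obs 2: x=0 → posterior Beta(7/3, 8)
obs 3: x=0 → posterior Beta(7/3, 9)
obs 4: x=0 → posterior Beta(7/3, 10)
obs 5: x=1 → posterior Beta(10/3, 10)
obs 6: x=1 → posterior Beta(13/3, 10)
obs 7: x=1 → posterior Beta(16/3, 10)
obs 8: x=1 → posterior Beta(19/3, 10)
obs 9: x=1 → posterior Beta(22/3, 10)

alpha=22/3, beta=10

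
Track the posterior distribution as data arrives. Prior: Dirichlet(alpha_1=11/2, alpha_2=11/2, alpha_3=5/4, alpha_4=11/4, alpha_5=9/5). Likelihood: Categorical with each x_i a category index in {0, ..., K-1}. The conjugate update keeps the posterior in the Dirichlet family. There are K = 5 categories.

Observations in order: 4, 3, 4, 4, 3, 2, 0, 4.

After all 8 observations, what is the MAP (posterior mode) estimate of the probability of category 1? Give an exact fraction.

5/22

obs 1: x=4 → posterior Dirichlet(11/2, 11/2, 5/4, 11/4, 14/5)
obs 2: x=3 → posterior Dirichlet(11/2, 11/2, 5/4, 15/4, 14/5)
obs 3: x=4 → posterior Dirichlet(11/2, 11/2, 5/4, 15/4, 19/5)
obs 4: x=4 → posterior Dirichlet(11/2, 11/2, 5/4, 15/4, 24/5)
obs 5: x=3 → posterior Dirichlet(11/2, 11/2, 5/4, 19/4, 24/5)
obs 6: x=2 → posterior Dirichlet(11/2, 11/2, 9/4, 19/4, 24/5)
obs 7: x=0 → posterior Dirichlet(13/2, 11/2, 9/4, 19/4, 24/5)
obs 8: x=4 → posterior Dirichlet(13/2, 11/2, 9/4, 19/4, 29/5)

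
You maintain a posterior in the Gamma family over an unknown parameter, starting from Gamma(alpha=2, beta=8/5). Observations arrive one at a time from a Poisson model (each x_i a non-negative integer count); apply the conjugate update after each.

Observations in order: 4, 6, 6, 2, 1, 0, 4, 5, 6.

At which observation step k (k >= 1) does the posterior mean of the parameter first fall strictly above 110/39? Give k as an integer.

k = 2

obs 1: x=4 → posterior Gamma(6, 13/5)
obs 2: x=6 → posterior Gamma(12, 18/5)
obs 3: x=6 → posterior Gamma(18, 23/5)
obs 4: x=2 → posterior Gamma(20, 28/5)
obs 5: x=1 → posterior Gamma(21, 33/5)
obs 6: x=0 → posterior Gamma(21, 38/5)
obs 7: x=4 → posterior Gamma(25, 43/5)
obs 8: x=5 → posterior Gamma(30, 48/5)
obs 9: x=6 → posterior Gamma(36, 53/5)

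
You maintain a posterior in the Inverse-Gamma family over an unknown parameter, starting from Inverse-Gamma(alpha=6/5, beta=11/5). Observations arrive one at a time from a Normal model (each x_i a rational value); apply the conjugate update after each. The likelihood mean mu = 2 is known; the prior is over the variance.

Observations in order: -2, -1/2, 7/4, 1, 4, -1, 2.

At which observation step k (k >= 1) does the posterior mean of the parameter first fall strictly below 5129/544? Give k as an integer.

k = 3

obs 1: x=-2 → posterior Inverse-Gamma(17/10, 51/5)
obs 2: x=-1/2 → posterior Inverse-Gamma(11/5, 533/40)
obs 3: x=7/4 → posterior Inverse-Gamma(27/10, 2137/160)
obs 4: x=1 → posterior Inverse-Gamma(16/5, 2217/160)
obs 5: x=4 → posterior Inverse-Gamma(37/10, 2537/160)
obs 6: x=-1 → posterior Inverse-Gamma(21/5, 3257/160)
obs 7: x=2 → posterior Inverse-Gamma(47/10, 3257/160)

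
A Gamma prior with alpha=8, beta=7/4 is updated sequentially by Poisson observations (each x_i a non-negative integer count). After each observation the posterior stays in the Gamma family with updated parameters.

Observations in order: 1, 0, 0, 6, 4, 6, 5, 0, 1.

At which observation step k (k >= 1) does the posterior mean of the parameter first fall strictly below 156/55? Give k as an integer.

obs 1: x=1 → posterior Gamma(9, 11/4)
obs 2: x=0 → posterior Gamma(9, 15/4)
obs 3: x=0 → posterior Gamma(9, 19/4)
obs 4: x=6 → posterior Gamma(15, 23/4)
obs 5: x=4 → posterior Gamma(19, 27/4)
obs 6: x=6 → posterior Gamma(25, 31/4)
obs 7: x=5 → posterior Gamma(30, 35/4)
obs 8: x=0 → posterior Gamma(30, 39/4)
obs 9: x=1 → posterior Gamma(31, 43/4)

k = 2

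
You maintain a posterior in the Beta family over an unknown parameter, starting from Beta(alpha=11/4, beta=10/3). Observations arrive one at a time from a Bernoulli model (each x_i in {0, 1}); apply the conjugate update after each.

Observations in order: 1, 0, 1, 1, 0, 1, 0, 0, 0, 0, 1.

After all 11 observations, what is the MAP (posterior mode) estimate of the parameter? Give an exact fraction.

obs 1: x=1 → posterior Beta(15/4, 10/3)
obs 2: x=0 → posterior Beta(15/4, 13/3)
obs 3: x=1 → posterior Beta(19/4, 13/3)
obs 4: x=1 → posterior Beta(23/4, 13/3)
obs 5: x=0 → posterior Beta(23/4, 16/3)
obs 6: x=1 → posterior Beta(27/4, 16/3)
obs 7: x=0 → posterior Beta(27/4, 19/3)
obs 8: x=0 → posterior Beta(27/4, 22/3)
obs 9: x=0 → posterior Beta(27/4, 25/3)
obs 10: x=0 → posterior Beta(27/4, 28/3)
obs 11: x=1 → posterior Beta(31/4, 28/3)

81/181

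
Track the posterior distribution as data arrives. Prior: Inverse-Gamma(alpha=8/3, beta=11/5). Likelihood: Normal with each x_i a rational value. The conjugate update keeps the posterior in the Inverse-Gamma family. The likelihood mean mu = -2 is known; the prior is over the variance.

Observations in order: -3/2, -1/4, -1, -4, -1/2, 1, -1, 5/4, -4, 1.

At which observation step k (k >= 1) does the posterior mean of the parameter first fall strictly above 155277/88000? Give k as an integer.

k = 5

obs 1: x=-3/2 → posterior Inverse-Gamma(19/6, 93/40)
obs 2: x=-1/4 → posterior Inverse-Gamma(11/3, 617/160)
obs 3: x=-1 → posterior Inverse-Gamma(25/6, 697/160)
obs 4: x=-4 → posterior Inverse-Gamma(14/3, 1017/160)
obs 5: x=-1/2 → posterior Inverse-Gamma(31/6, 1197/160)
obs 6: x=1 → posterior Inverse-Gamma(17/3, 1917/160)
obs 7: x=-1 → posterior Inverse-Gamma(37/6, 1997/160)
obs 8: x=5/4 → posterior Inverse-Gamma(20/3, 1421/80)
obs 9: x=-4 → posterior Inverse-Gamma(43/6, 1581/80)
obs 10: x=1 → posterior Inverse-Gamma(23/3, 1941/80)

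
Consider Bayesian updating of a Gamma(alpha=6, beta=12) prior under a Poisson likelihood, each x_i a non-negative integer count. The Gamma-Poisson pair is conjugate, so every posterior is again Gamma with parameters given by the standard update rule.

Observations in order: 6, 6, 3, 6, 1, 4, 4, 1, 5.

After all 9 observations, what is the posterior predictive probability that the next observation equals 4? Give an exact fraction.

obs 1: x=6 → posterior Gamma(12, 13)
obs 2: x=6 → posterior Gamma(18, 14)
obs 3: x=3 → posterior Gamma(21, 15)
obs 4: x=6 → posterior Gamma(27, 16)
obs 5: x=1 → posterior Gamma(28, 17)
obs 6: x=4 → posterior Gamma(32, 18)
obs 7: x=4 → posterior Gamma(36, 19)
obs 8: x=1 → posterior Gamma(37, 20)
obs 9: x=5 → posterior Gamma(42, 21)

462369723448101029264870786156467745761638016427597617089345/5129211799423208183292731905770810133241861467860572479422464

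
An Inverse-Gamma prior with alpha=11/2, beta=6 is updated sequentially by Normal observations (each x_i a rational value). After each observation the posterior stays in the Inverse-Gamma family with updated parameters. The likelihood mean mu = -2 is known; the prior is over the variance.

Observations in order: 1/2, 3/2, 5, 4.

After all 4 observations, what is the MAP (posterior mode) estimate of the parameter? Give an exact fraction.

231/34

obs 1: x=1/2 → posterior Inverse-Gamma(6, 73/8)
obs 2: x=3/2 → posterior Inverse-Gamma(13/2, 61/4)
obs 3: x=5 → posterior Inverse-Gamma(7, 159/4)
obs 4: x=4 → posterior Inverse-Gamma(15/2, 231/4)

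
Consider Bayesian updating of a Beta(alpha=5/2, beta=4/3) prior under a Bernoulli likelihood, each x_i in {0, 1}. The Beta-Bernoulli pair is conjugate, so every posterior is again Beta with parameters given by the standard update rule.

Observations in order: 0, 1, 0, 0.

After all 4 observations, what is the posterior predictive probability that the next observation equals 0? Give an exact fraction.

obs 1: x=0 → posterior Beta(5/2, 7/3)
obs 2: x=1 → posterior Beta(7/2, 7/3)
obs 3: x=0 → posterior Beta(7/2, 10/3)
obs 4: x=0 → posterior Beta(7/2, 13/3)

26/47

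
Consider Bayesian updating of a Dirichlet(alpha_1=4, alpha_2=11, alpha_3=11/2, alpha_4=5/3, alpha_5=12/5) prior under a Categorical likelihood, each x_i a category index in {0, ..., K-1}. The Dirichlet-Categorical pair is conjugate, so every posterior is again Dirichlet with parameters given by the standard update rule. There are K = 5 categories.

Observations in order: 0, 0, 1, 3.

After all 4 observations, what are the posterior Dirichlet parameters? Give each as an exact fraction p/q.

obs 1: x=0 → posterior Dirichlet(5, 11, 11/2, 5/3, 12/5)
obs 2: x=0 → posterior Dirichlet(6, 11, 11/2, 5/3, 12/5)
obs 3: x=1 → posterior Dirichlet(6, 12, 11/2, 5/3, 12/5)
obs 4: x=3 → posterior Dirichlet(6, 12, 11/2, 8/3, 12/5)

alpha_1=6, alpha_2=12, alpha_3=11/2, alpha_4=8/3, alpha_5=12/5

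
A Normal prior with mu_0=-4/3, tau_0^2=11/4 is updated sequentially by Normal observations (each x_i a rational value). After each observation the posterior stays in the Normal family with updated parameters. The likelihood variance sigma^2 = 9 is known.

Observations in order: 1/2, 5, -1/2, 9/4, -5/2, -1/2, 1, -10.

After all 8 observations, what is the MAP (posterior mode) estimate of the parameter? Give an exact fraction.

obs 1: x=1/2 → posterior Normal(-85/94, 99/47)
obs 2: x=5 → posterior Normal(25/116, 99/58)
obs 3: x=-1/2 → posterior Normal(7/69, 33/23)
obs 4: x=9/4 → posterior Normal(127/320, 99/80)
obs 5: x=-5/2 → posterior Normal(17/364, 99/91)
obs 6: x=-1/2 → posterior Normal(-5/408, 33/34)
obs 7: x=1 → posterior Normal(39/452, 99/113)
obs 8: x=-10 → posterior Normal(-401/496, 99/124)

-401/496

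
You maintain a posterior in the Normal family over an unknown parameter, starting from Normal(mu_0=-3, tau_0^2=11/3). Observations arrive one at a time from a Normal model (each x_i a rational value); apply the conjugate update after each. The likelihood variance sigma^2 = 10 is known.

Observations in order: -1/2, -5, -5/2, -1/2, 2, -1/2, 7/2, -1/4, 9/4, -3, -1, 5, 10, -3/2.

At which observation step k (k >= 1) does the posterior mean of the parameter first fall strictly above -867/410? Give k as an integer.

obs 1: x=-1/2 → posterior Normal(-191/82, 110/41)
obs 2: x=-5 → posterior Normal(-301/104, 55/26)
obs 3: x=-5/2 → posterior Normal(-178/63, 110/63)
obs 4: x=-1/2 → posterior Normal(-367/148, 55/37)
obs 5: x=2 → posterior Normal(-19/10, 22/17)
obs 6: x=-1/2 → posterior Normal(-167/96, 55/48)
obs 7: x=7/2 → posterior Normal(-257/214, 110/107)
obs 8: x=-1/4 → posterior Normal(-525/472, 55/59)
obs 9: x=9/4 → posterior Normal(-71/86, 110/129)
obs 10: x=-3 → posterior Normal(-279/280, 11/14)
obs 11: x=-1 → posterior Normal(-301/302, 110/151)
obs 12: x=5 → posterior Normal(-191/324, 55/81)
obs 13: x=10 → posterior Normal(29/346, 110/173)
obs 14: x=-3/2 → posterior Normal(-1/92, 55/92)

k = 5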